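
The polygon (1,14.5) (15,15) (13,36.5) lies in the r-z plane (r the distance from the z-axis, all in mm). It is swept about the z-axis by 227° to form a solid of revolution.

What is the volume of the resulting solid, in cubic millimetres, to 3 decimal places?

Profile (r,z), 3 vertices: (1,14.5) (15,15) (13,36.5)
edge 0: (1,14.5)→(15,15)  cross = 1·15 − 15·14.5 = -202.5000; (r_i+r_j)·cross = 16·-202.5000 = -3240.0000
edge 1: (15,15)→(13,36.5)  cross = 15·36.5 − 13·15 = 352.5000; (r_i+r_j)·cross = 28·352.5000 = 9870.0000
edge 2: (13,36.5)→(1,14.5)  cross = 13·14.5 − 1·36.5 = 152.0000; (r_i+r_j)·cross = 14·152.0000 = 2128.0000
Σcross = 302.0000 → A = |Σcross|/2 = 151.0000 mm²
Σ(r_i+r_j)·cross = 8758.0000 → first moment M = |Σ|/6 = 1459.6667
R_c = M/A = 1459.6667/151.0000 = 9.6667 mm
θ = 227° = 3.961897 rad
V = θ·R_c·A = 3.961897·9.6667·151.0000 = 5783.050 mm³

Volume = 5783.050 mm³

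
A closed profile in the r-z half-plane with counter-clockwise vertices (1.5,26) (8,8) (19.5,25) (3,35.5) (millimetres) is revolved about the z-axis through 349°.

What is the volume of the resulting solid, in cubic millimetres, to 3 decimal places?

Volume = 13550.380 mm³

Profile (r,z), 4 vertices: (1.5,26) (8,8) (19.5,25) (3,35.5)
edge 0: (1.5,26)→(8,8)  cross = 1.5·8 − 8·26 = -196.0000; (r_i+r_j)·cross = 9.5·-196.0000 = -1862.0000
edge 1: (8,8)→(19.5,25)  cross = 8·25 − 19.5·8 = 44.0000; (r_i+r_j)·cross = 27.5·44.0000 = 1210.0000
edge 2: (19.5,25)→(3,35.5)  cross = 19.5·35.5 − 3·25 = 617.2500; (r_i+r_j)·cross = 22.5·617.2500 = 13888.1250
edge 3: (3,35.5)→(1.5,26)  cross = 3·26 − 1.5·35.5 = 24.7500; (r_i+r_j)·cross = 4.5·24.7500 = 111.3750
Σcross = 490.0000 → A = |Σcross|/2 = 245.0000 mm²
Σ(r_i+r_j)·cross = 13347.5000 → first moment M = |Σ|/6 = 2224.5833
R_c = M/A = 2224.5833/245.0000 = 9.0799 mm
θ = 349° = 6.091199 rad
V = θ·R_c·A = 6.091199·9.0799·245.0000 = 13550.380 mm³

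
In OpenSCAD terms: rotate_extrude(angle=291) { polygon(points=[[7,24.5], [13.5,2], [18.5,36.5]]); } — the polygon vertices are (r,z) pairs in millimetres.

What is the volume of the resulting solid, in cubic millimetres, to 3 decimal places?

Profile (r,z), 3 vertices: (7,24.5) (13.5,2) (18.5,36.5)
edge 0: (7,24.5)→(13.5,2)  cross = 7·2 − 13.5·24.5 = -316.7500; (r_i+r_j)·cross = 20.5·-316.7500 = -6493.3750
edge 1: (13.5,2)→(18.5,36.5)  cross = 13.5·36.5 − 18.5·2 = 455.7500; (r_i+r_j)·cross = 32·455.7500 = 14584.0000
edge 2: (18.5,36.5)→(7,24.5)  cross = 18.5·24.5 − 7·36.5 = 197.7500; (r_i+r_j)·cross = 25.5·197.7500 = 5042.6250
Σcross = 336.7500 → A = |Σcross|/2 = 168.3750 mm²
Σ(r_i+r_j)·cross = 13133.2500 → first moment M = |Σ|/6 = 2188.8750
R_c = M/A = 2188.8750/168.3750 = 13.0000 mm
θ = 291° = 5.078908 rad
V = θ·R_c·A = 5.078908·13.0000·168.3750 = 11117.095 mm³

Volume = 11117.095 mm³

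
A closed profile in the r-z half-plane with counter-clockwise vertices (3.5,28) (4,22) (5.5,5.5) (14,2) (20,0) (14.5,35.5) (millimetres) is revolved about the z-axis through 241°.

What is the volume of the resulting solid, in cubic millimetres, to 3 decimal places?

Profile (r,z), 6 vertices: (3.5,28) (4,22) (5.5,5.5) (14,2) (20,0) (14.5,35.5)
edge 0: (3.5,28)→(4,22)  cross = 3.5·22 − 4·28 = -35.0000; (r_i+r_j)·cross = 7.5·-35.0000 = -262.5000
edge 1: (4,22)→(5.5,5.5)  cross = 4·5.5 − 5.5·22 = -99.0000; (r_i+r_j)·cross = 9.5·-99.0000 = -940.5000
edge 2: (5.5,5.5)→(14,2)  cross = 5.5·2 − 14·5.5 = -66.0000; (r_i+r_j)·cross = 19.5·-66.0000 = -1287.0000
edge 3: (14,2)→(20,0)  cross = 14·0 − 20·2 = -40.0000; (r_i+r_j)·cross = 34·-40.0000 = -1360.0000
edge 4: (20,0)→(14.5,35.5)  cross = 20·35.5 − 14.5·0 = 710.0000; (r_i+r_j)·cross = 34.5·710.0000 = 24495.0000
edge 5: (14.5,35.5)→(3.5,28)  cross = 14.5·28 − 3.5·35.5 = 281.7500; (r_i+r_j)·cross = 18·281.7500 = 5071.5000
Σcross = 751.7500 → A = |Σcross|/2 = 375.8750 mm²
Σ(r_i+r_j)·cross = 25716.5000 → first moment M = |Σ|/6 = 4286.0833
R_c = M/A = 4286.0833/375.8750 = 11.4029 mm
θ = 241° = 4.206243 rad
V = θ·R_c·A = 4.206243·11.4029·375.8750 = 18028.310 mm³

Volume = 18028.310 mm³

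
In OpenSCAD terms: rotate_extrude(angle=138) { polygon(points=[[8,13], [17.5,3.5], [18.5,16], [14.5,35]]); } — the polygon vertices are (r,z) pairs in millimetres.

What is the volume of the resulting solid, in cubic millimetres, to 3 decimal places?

Profile (r,z), 4 vertices: (8,13) (17.5,3.5) (18.5,16) (14.5,35)
edge 0: (8,13)→(17.5,3.5)  cross = 8·3.5 − 17.5·13 = -199.5000; (r_i+r_j)·cross = 25.5·-199.5000 = -5087.2500
edge 1: (17.5,3.5)→(18.5,16)  cross = 17.5·16 − 18.5·3.5 = 215.2500; (r_i+r_j)·cross = 36·215.2500 = 7749.0000
edge 2: (18.5,16)→(14.5,35)  cross = 18.5·35 − 14.5·16 = 415.5000; (r_i+r_j)·cross = 33·415.5000 = 13711.5000
edge 3: (14.5,35)→(8,13)  cross = 14.5·13 − 8·35 = -91.5000; (r_i+r_j)·cross = 22.5·-91.5000 = -2058.7500
Σcross = 339.7500 → A = |Σcross|/2 = 169.8750 mm²
Σ(r_i+r_j)·cross = 14314.5000 → first moment M = |Σ|/6 = 2385.7500
R_c = M/A = 2385.7500/169.8750 = 14.0442 mm
θ = 138° = 2.408554 rad
V = θ·R_c·A = 2.408554·14.0442·169.8750 = 5746.209 mm³

Volume = 5746.209 mm³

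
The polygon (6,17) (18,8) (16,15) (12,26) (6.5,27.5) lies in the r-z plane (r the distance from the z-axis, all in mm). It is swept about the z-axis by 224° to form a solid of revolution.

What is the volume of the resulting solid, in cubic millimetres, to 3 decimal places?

Profile (r,z), 5 vertices: (6,17) (18,8) (16,15) (12,26) (6.5,27.5)
edge 0: (6,17)→(18,8)  cross = 6·8 − 18·17 = -258.0000; (r_i+r_j)·cross = 24·-258.0000 = -6192.0000
edge 1: (18,8)→(16,15)  cross = 18·15 − 16·8 = 142.0000; (r_i+r_j)·cross = 34·142.0000 = 4828.0000
edge 2: (16,15)→(12,26)  cross = 16·26 − 12·15 = 236.0000; (r_i+r_j)·cross = 28·236.0000 = 6608.0000
edge 3: (12,26)→(6.5,27.5)  cross = 12·27.5 − 6.5·26 = 161.0000; (r_i+r_j)·cross = 18.5·161.0000 = 2978.5000
edge 4: (6.5,27.5)→(6,17)  cross = 6.5·17 − 6·27.5 = -54.5000; (r_i+r_j)·cross = 12.5·-54.5000 = -681.2500
Σcross = 226.5000 → A = |Σcross|/2 = 113.2500 mm²
Σ(r_i+r_j)·cross = 7541.2500 → first moment M = |Σ|/6 = 1256.8750
R_c = M/A = 1256.8750/113.2500 = 11.0982 mm
θ = 224° = 3.909538 rad
V = θ·R_c·A = 3.909538·11.0982·113.2500 = 4913.800 mm³

Volume = 4913.800 mm³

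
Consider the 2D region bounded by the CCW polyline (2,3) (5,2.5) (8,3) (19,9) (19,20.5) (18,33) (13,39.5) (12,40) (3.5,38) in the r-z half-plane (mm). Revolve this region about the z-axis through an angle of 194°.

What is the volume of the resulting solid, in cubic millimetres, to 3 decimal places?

Volume = 18368.012 mm³

Profile (r,z), 9 vertices: (2,3) (5,2.5) (8,3) (19,9) (19,20.5) (18,33) (13,39.5) (12,40) (3.5,38)
edge 0: (2,3)→(5,2.5)  cross = 2·2.5 − 5·3 = -10.0000; (r_i+r_j)·cross = 7·-10.0000 = -70.0000
edge 1: (5,2.5)→(8,3)  cross = 5·3 − 8·2.5 = -5.0000; (r_i+r_j)·cross = 13·-5.0000 = -65.0000
edge 2: (8,3)→(19,9)  cross = 8·9 − 19·3 = 15.0000; (r_i+r_j)·cross = 27·15.0000 = 405.0000
edge 3: (19,9)→(19,20.5)  cross = 19·20.5 − 19·9 = 218.5000; (r_i+r_j)·cross = 38·218.5000 = 8303.0000
edge 4: (19,20.5)→(18,33)  cross = 19·33 − 18·20.5 = 258.0000; (r_i+r_j)·cross = 37·258.0000 = 9546.0000
edge 5: (18,33)→(13,39.5)  cross = 18·39.5 − 13·33 = 282.0000; (r_i+r_j)·cross = 31·282.0000 = 8742.0000
edge 6: (13,39.5)→(12,40)  cross = 13·40 − 12·39.5 = 46.0000; (r_i+r_j)·cross = 25·46.0000 = 1150.0000
edge 7: (12,40)→(3.5,38)  cross = 12·38 − 3.5·40 = 316.0000; (r_i+r_j)·cross = 15.5·316.0000 = 4898.0000
edge 8: (3.5,38)→(2,3)  cross = 3.5·3 − 2·38 = -65.5000; (r_i+r_j)·cross = 5.5·-65.5000 = -360.2500
Σcross = 1055.0000 → A = |Σcross|/2 = 527.5000 mm²
Σ(r_i+r_j)·cross = 32548.7500 → first moment M = |Σ|/6 = 5424.7917
R_c = M/A = 5424.7917/527.5000 = 10.2840 mm
θ = 194° = 3.385939 rad
V = θ·R_c·A = 3.385939·10.2840·527.5000 = 18368.012 mm³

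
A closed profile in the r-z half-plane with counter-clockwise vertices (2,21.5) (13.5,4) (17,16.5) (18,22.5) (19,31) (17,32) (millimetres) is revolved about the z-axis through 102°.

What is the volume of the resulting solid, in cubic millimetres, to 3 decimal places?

Profile (r,z), 6 vertices: (2,21.5) (13.5,4) (17,16.5) (18,22.5) (19,31) (17,32)
edge 0: (2,21.5)→(13.5,4)  cross = 2·4 − 13.5·21.5 = -282.2500; (r_i+r_j)·cross = 15.5·-282.2500 = -4374.8750
edge 1: (13.5,4)→(17,16.5)  cross = 13.5·16.5 − 17·4 = 154.7500; (r_i+r_j)·cross = 30.5·154.7500 = 4719.8750
edge 2: (17,16.5)→(18,22.5)  cross = 17·22.5 − 18·16.5 = 85.5000; (r_i+r_j)·cross = 35·85.5000 = 2992.5000
edge 3: (18,22.5)→(19,31)  cross = 18·31 − 19·22.5 = 130.5000; (r_i+r_j)·cross = 37·130.5000 = 4828.5000
edge 4: (19,31)→(17,32)  cross = 19·32 − 17·31 = 81.0000; (r_i+r_j)·cross = 36·81.0000 = 2916.0000
edge 5: (17,32)→(2,21.5)  cross = 17·21.5 − 2·32 = 301.5000; (r_i+r_j)·cross = 19·301.5000 = 5728.5000
Σcross = 471.0000 → A = |Σcross|/2 = 235.5000 mm²
Σ(r_i+r_j)·cross = 16810.5000 → first moment M = |Σ|/6 = 2801.7500
R_c = M/A = 2801.7500/235.5000 = 11.8970 mm
θ = 102° = 1.780236 rad
V = θ·R_c·A = 1.780236·11.8970·235.5000 = 4987.776 mm³

Volume = 4987.776 mm³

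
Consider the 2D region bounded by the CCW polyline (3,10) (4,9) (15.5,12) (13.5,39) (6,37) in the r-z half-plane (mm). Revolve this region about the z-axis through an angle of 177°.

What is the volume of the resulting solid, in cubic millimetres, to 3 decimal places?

Volume = 8070.878 mm³

Profile (r,z), 5 vertices: (3,10) (4,9) (15.5,12) (13.5,39) (6,37)
edge 0: (3,10)→(4,9)  cross = 3·9 − 4·10 = -13.0000; (r_i+r_j)·cross = 7·-13.0000 = -91.0000
edge 1: (4,9)→(15.5,12)  cross = 4·12 − 15.5·9 = -91.5000; (r_i+r_j)·cross = 19.5·-91.5000 = -1784.2500
edge 2: (15.5,12)→(13.5,39)  cross = 15.5·39 − 13.5·12 = 442.5000; (r_i+r_j)·cross = 29·442.5000 = 12832.5000
edge 3: (13.5,39)→(6,37)  cross = 13.5·37 − 6·39 = 265.5000; (r_i+r_j)·cross = 19.5·265.5000 = 5177.2500
edge 4: (6,37)→(3,10)  cross = 6·10 − 3·37 = -51.0000; (r_i+r_j)·cross = 9·-51.0000 = -459.0000
Σcross = 552.5000 → A = |Σcross|/2 = 276.2500 mm²
Σ(r_i+r_j)·cross = 15675.5000 → first moment M = |Σ|/6 = 2612.5833
R_c = M/A = 2612.5833/276.2500 = 9.4573 mm
θ = 177° = 3.089233 rad
V = θ·R_c·A = 3.089233·9.4573·276.2500 = 8070.878 mm³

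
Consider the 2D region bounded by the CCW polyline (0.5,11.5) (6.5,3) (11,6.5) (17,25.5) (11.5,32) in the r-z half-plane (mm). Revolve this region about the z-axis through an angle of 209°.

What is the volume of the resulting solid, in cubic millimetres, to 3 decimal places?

Volume = 7873.339 mm³

Profile (r,z), 5 vertices: (0.5,11.5) (6.5,3) (11,6.5) (17,25.5) (11.5,32)
edge 0: (0.5,11.5)→(6.5,3)  cross = 0.5·3 − 6.5·11.5 = -73.2500; (r_i+r_j)·cross = 7·-73.2500 = -512.7500
edge 1: (6.5,3)→(11,6.5)  cross = 6.5·6.5 − 11·3 = 9.2500; (r_i+r_j)·cross = 17.5·9.2500 = 161.8750
edge 2: (11,6.5)→(17,25.5)  cross = 11·25.5 − 17·6.5 = 170.0000; (r_i+r_j)·cross = 28·170.0000 = 4760.0000
edge 3: (17,25.5)→(11.5,32)  cross = 17·32 − 11.5·25.5 = 250.7500; (r_i+r_j)·cross = 28.5·250.7500 = 7146.3750
edge 4: (11.5,32)→(0.5,11.5)  cross = 11.5·11.5 − 0.5·32 = 116.2500; (r_i+r_j)·cross = 12·116.2500 = 1395.0000
Σcross = 473.0000 → A = |Σcross|/2 = 236.5000 mm²
Σ(r_i+r_j)·cross = 12950.5000 → first moment M = |Σ|/6 = 2158.4167
R_c = M/A = 2158.4167/236.5000 = 9.1265 mm
θ = 209° = 3.647738 rad
V = θ·R_c·A = 3.647738·9.1265·236.5000 = 7873.339 mm³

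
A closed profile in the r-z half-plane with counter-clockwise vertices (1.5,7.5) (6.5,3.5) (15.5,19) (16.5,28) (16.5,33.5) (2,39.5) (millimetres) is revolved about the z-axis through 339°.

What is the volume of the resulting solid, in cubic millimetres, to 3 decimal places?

Volume = 18429.676 mm³

Profile (r,z), 6 vertices: (1.5,7.5) (6.5,3.5) (15.5,19) (16.5,28) (16.5,33.5) (2,39.5)
edge 0: (1.5,7.5)→(6.5,3.5)  cross = 1.5·3.5 − 6.5·7.5 = -43.5000; (r_i+r_j)·cross = 8·-43.5000 = -348.0000
edge 1: (6.5,3.5)→(15.5,19)  cross = 6.5·19 − 15.5·3.5 = 69.2500; (r_i+r_j)·cross = 22·69.2500 = 1523.5000
edge 2: (15.5,19)→(16.5,28)  cross = 15.5·28 − 16.5·19 = 120.5000; (r_i+r_j)·cross = 32·120.5000 = 3856.0000
edge 3: (16.5,28)→(16.5,33.5)  cross = 16.5·33.5 − 16.5·28 = 90.7500; (r_i+r_j)·cross = 33·90.7500 = 2994.7500
edge 4: (16.5,33.5)→(2,39.5)  cross = 16.5·39.5 − 2·33.5 = 584.7500; (r_i+r_j)·cross = 18.5·584.7500 = 10817.8750
edge 5: (2,39.5)→(1.5,7.5)  cross = 2·7.5 − 1.5·39.5 = -44.2500; (r_i+r_j)·cross = 3.5·-44.2500 = -154.8750
Σcross = 777.5000 → A = |Σcross|/2 = 388.7500 mm²
Σ(r_i+r_j)·cross = 18689.2500 → first moment M = |Σ|/6 = 3114.8750
R_c = M/A = 3114.8750/388.7500 = 8.0125 mm
θ = 339° = 5.916666 rad
V = θ·R_c·A = 5.916666·8.0125·388.7500 = 18429.676 mm³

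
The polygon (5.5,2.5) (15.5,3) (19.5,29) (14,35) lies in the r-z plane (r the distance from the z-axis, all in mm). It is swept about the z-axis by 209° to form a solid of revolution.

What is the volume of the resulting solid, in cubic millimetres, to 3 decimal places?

Volume = 11799.977 mm³

Profile (r,z), 4 vertices: (5.5,2.5) (15.5,3) (19.5,29) (14,35)
edge 0: (5.5,2.5)→(15.5,3)  cross = 5.5·3 − 15.5·2.5 = -22.2500; (r_i+r_j)·cross = 21·-22.2500 = -467.2500
edge 1: (15.5,3)→(19.5,29)  cross = 15.5·29 − 19.5·3 = 391.0000; (r_i+r_j)·cross = 35·391.0000 = 13685.0000
edge 2: (19.5,29)→(14,35)  cross = 19.5·35 − 14·29 = 276.5000; (r_i+r_j)·cross = 33.5·276.5000 = 9262.7500
edge 3: (14,35)→(5.5,2.5)  cross = 14·2.5 − 5.5·35 = -157.5000; (r_i+r_j)·cross = 19.5·-157.5000 = -3071.2500
Σcross = 487.7500 → A = |Σcross|/2 = 243.8750 mm²
Σ(r_i+r_j)·cross = 19409.2500 → first moment M = |Σ|/6 = 3234.8750
R_c = M/A = 3234.8750/243.8750 = 13.2645 mm
θ = 209° = 3.647738 rad
V = θ·R_c·A = 3.647738·13.2645·243.8750 = 11799.977 mm³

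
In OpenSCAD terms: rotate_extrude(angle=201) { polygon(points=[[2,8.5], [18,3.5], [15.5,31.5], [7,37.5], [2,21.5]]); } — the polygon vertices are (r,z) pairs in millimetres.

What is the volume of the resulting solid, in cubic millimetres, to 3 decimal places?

Volume = 13418.235 mm³

Profile (r,z), 5 vertices: (2,8.5) (18,3.5) (15.5,31.5) (7,37.5) (2,21.5)
edge 0: (2,8.5)→(18,3.5)  cross = 2·3.5 − 18·8.5 = -146.0000; (r_i+r_j)·cross = 20·-146.0000 = -2920.0000
edge 1: (18,3.5)→(15.5,31.5)  cross = 18·31.5 − 15.5·3.5 = 512.7500; (r_i+r_j)·cross = 33.5·512.7500 = 17177.1250
edge 2: (15.5,31.5)→(7,37.5)  cross = 15.5·37.5 − 7·31.5 = 360.7500; (r_i+r_j)·cross = 22.5·360.7500 = 8116.8750
edge 3: (7,37.5)→(2,21.5)  cross = 7·21.5 − 2·37.5 = 75.5000; (r_i+r_j)·cross = 9·75.5000 = 679.5000
edge 4: (2,21.5)→(2,8.5)  cross = 2·8.5 − 2·21.5 = -26.0000; (r_i+r_j)·cross = 4·-26.0000 = -104.0000
Σcross = 777.0000 → A = |Σcross|/2 = 388.5000 mm²
Σ(r_i+r_j)·cross = 22949.5000 → first moment M = |Σ|/6 = 3824.9167
R_c = M/A = 3824.9167/388.5000 = 9.8453 mm
θ = 201° = 3.508112 rad
V = θ·R_c·A = 3.508112·9.8453·388.5000 = 13418.235 mm³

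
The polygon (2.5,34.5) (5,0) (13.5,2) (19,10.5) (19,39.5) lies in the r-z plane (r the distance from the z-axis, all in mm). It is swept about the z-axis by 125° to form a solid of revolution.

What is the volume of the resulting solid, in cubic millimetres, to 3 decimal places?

Volume = 12788.627 mm³

Profile (r,z), 5 vertices: (2.5,34.5) (5,0) (13.5,2) (19,10.5) (19,39.5)
edge 0: (2.5,34.5)→(5,0)  cross = 2.5·0 − 5·34.5 = -172.5000; (r_i+r_j)·cross = 7.5·-172.5000 = -1293.7500
edge 1: (5,0)→(13.5,2)  cross = 5·2 − 13.5·0 = 10.0000; (r_i+r_j)·cross = 18.5·10.0000 = 185.0000
edge 2: (13.5,2)→(19,10.5)  cross = 13.5·10.5 − 19·2 = 103.7500; (r_i+r_j)·cross = 32.5·103.7500 = 3371.8750
edge 3: (19,10.5)→(19,39.5)  cross = 19·39.5 − 19·10.5 = 551.0000; (r_i+r_j)·cross = 38·551.0000 = 20938.0000
edge 4: (19,39.5)→(2.5,34.5)  cross = 19·34.5 − 2.5·39.5 = 556.7500; (r_i+r_j)·cross = 21.5·556.7500 = 11970.1250
Σcross = 1049.0000 → A = |Σcross|/2 = 524.5000 mm²
Σ(r_i+r_j)·cross = 35171.2500 → first moment M = |Σ|/6 = 5861.8750
R_c = M/A = 5861.8750/524.5000 = 11.1761 mm
θ = 125° = 2.181662 rad
V = θ·R_c·A = 2.181662·11.1761·524.5000 = 12788.627 mm³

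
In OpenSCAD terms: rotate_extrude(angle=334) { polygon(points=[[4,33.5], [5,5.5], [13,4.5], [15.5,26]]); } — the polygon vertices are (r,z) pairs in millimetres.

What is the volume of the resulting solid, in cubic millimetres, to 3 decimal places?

Volume = 13165.699 mm³

Profile (r,z), 4 vertices: (4,33.5) (5,5.5) (13,4.5) (15.5,26)
edge 0: (4,33.5)→(5,5.5)  cross = 4·5.5 − 5·33.5 = -145.5000; (r_i+r_j)·cross = 9·-145.5000 = -1309.5000
edge 1: (5,5.5)→(13,4.5)  cross = 5·4.5 − 13·5.5 = -49.0000; (r_i+r_j)·cross = 18·-49.0000 = -882.0000
edge 2: (13,4.5)→(15.5,26)  cross = 13·26 − 15.5·4.5 = 268.2500; (r_i+r_j)·cross = 28.5·268.2500 = 7645.1250
edge 3: (15.5,26)→(4,33.5)  cross = 15.5·33.5 − 4·26 = 415.2500; (r_i+r_j)·cross = 19.5·415.2500 = 8097.3750
Σcross = 489.0000 → A = |Σcross|/2 = 244.5000 mm²
Σ(r_i+r_j)·cross = 13551.0000 → first moment M = |Σ|/6 = 2258.5000
R_c = M/A = 2258.5000/244.5000 = 9.2372 mm
θ = 334° = 5.829400 rad
V = θ·R_c·A = 5.829400·9.2372·244.5000 = 13165.699 mm³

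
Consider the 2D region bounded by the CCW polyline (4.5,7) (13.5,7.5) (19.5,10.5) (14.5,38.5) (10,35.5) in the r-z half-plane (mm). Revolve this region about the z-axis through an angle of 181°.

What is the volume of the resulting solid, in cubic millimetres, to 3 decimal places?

Volume = 11048.500 mm³

Profile (r,z), 5 vertices: (4.5,7) (13.5,7.5) (19.5,10.5) (14.5,38.5) (10,35.5)
edge 0: (4.5,7)→(13.5,7.5)  cross = 4.5·7.5 − 13.5·7 = -60.7500; (r_i+r_j)·cross = 18·-60.7500 = -1093.5000
edge 1: (13.5,7.5)→(19.5,10.5)  cross = 13.5·10.5 − 19.5·7.5 = -4.5000; (r_i+r_j)·cross = 33·-4.5000 = -148.5000
edge 2: (19.5,10.5)→(14.5,38.5)  cross = 19.5·38.5 − 14.5·10.5 = 598.5000; (r_i+r_j)·cross = 34·598.5000 = 20349.0000
edge 3: (14.5,38.5)→(10,35.5)  cross = 14.5·35.5 − 10·38.5 = 129.7500; (r_i+r_j)·cross = 24.5·129.7500 = 3178.8750
edge 4: (10,35.5)→(4.5,7)  cross = 10·7 − 4.5·35.5 = -89.7500; (r_i+r_j)·cross = 14.5·-89.7500 = -1301.3750
Σcross = 573.2500 → A = |Σcross|/2 = 286.6250 mm²
Σ(r_i+r_j)·cross = 20984.5000 → first moment M = |Σ|/6 = 3497.4167
R_c = M/A = 3497.4167/286.6250 = 12.2021 mm
θ = 181° = 3.159046 rad
V = θ·R_c·A = 3.159046·12.2021·286.6250 = 11048.500 mm³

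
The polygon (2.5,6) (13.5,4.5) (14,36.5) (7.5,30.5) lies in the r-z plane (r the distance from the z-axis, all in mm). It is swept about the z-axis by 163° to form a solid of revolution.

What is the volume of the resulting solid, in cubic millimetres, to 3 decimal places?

Volume = 6488.475 mm³

Profile (r,z), 4 vertices: (2.5,6) (13.5,4.5) (14,36.5) (7.5,30.5)
edge 0: (2.5,6)→(13.5,4.5)  cross = 2.5·4.5 − 13.5·6 = -69.7500; (r_i+r_j)·cross = 16·-69.7500 = -1116.0000
edge 1: (13.5,4.5)→(14,36.5)  cross = 13.5·36.5 − 14·4.5 = 429.7500; (r_i+r_j)·cross = 27.5·429.7500 = 11818.1250
edge 2: (14,36.5)→(7.5,30.5)  cross = 14·30.5 − 7.5·36.5 = 153.2500; (r_i+r_j)·cross = 21.5·153.2500 = 3294.8750
edge 3: (7.5,30.5)→(2.5,6)  cross = 7.5·6 − 2.5·30.5 = -31.2500; (r_i+r_j)·cross = 10·-31.2500 = -312.5000
Σcross = 482.0000 → A = |Σcross|/2 = 241.0000 mm²
Σ(r_i+r_j)·cross = 13684.5000 → first moment M = |Σ|/6 = 2280.7500
R_c = M/A = 2280.7500/241.0000 = 9.4637 mm
θ = 163° = 2.844887 rad
V = θ·R_c·A = 2.844887·9.4637·241.0000 = 6488.475 mm³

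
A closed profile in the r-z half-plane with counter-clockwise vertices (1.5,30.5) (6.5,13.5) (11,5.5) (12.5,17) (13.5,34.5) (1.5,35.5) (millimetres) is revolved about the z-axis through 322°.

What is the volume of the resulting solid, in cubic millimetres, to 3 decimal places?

Volume = 10319.418 mm³

Profile (r,z), 6 vertices: (1.5,30.5) (6.5,13.5) (11,5.5) (12.5,17) (13.5,34.5) (1.5,35.5)
edge 0: (1.5,30.5)→(6.5,13.5)  cross = 1.5·13.5 − 6.5·30.5 = -178.0000; (r_i+r_j)·cross = 8·-178.0000 = -1424.0000
edge 1: (6.5,13.5)→(11,5.5)  cross = 6.5·5.5 − 11·13.5 = -112.7500; (r_i+r_j)·cross = 17.5·-112.7500 = -1973.1250
edge 2: (11,5.5)→(12.5,17)  cross = 11·17 − 12.5·5.5 = 118.2500; (r_i+r_j)·cross = 23.5·118.2500 = 2778.8750
edge 3: (12.5,17)→(13.5,34.5)  cross = 12.5·34.5 − 13.5·17 = 201.7500; (r_i+r_j)·cross = 26·201.7500 = 5245.5000
edge 4: (13.5,34.5)→(1.5,35.5)  cross = 13.5·35.5 − 1.5·34.5 = 427.5000; (r_i+r_j)·cross = 15·427.5000 = 6412.5000
edge 5: (1.5,35.5)→(1.5,30.5)  cross = 1.5·30.5 − 1.5·35.5 = -7.5000; (r_i+r_j)·cross = 3·-7.5000 = -22.5000
Σcross = 449.2500 → A = |Σcross|/2 = 224.6250 mm²
Σ(r_i+r_j)·cross = 11017.2500 → first moment M = |Σ|/6 = 1836.2083
R_c = M/A = 1836.2083/224.6250 = 8.1746 mm
θ = 322° = 5.619960 rad
V = θ·R_c·A = 5.619960·8.1746·224.6250 = 10319.418 mm³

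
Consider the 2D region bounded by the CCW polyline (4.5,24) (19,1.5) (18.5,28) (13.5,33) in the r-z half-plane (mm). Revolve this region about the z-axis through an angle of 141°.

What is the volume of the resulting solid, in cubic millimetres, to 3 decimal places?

Profile (r,z), 4 vertices: (4.5,24) (19,1.5) (18.5,28) (13.5,33)
edge 0: (4.5,24)→(19,1.5)  cross = 4.5·1.5 − 19·24 = -449.2500; (r_i+r_j)·cross = 23.5·-449.2500 = -10557.3750
edge 1: (19,1.5)→(18.5,28)  cross = 19·28 − 18.5·1.5 = 504.2500; (r_i+r_j)·cross = 37.5·504.2500 = 18909.3750
edge 2: (18.5,28)→(13.5,33)  cross = 18.5·33 − 13.5·28 = 232.5000; (r_i+r_j)·cross = 32·232.5000 = 7440.0000
edge 3: (13.5,33)→(4.5,24)  cross = 13.5·24 − 4.5·33 = 175.5000; (r_i+r_j)·cross = 18·175.5000 = 3159.0000
Σcross = 463.0000 → A = |Σcross|/2 = 231.5000 mm²
Σ(r_i+r_j)·cross = 18951.0000 → first moment M = |Σ|/6 = 3158.5000
R_c = M/A = 3158.5000/231.5000 = 13.6436 mm
θ = 141° = 2.460914 rad
V = θ·R_c·A = 2.460914·13.6436·231.5000 = 7772.798 mm³

Volume = 7772.798 mm³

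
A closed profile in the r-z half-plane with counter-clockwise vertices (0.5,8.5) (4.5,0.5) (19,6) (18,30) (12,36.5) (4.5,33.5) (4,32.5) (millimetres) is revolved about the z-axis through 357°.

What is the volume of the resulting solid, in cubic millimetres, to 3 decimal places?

Profile (r,z), 7 vertices: (0.5,8.5) (4.5,0.5) (19,6) (18,30) (12,36.5) (4.5,33.5) (4,32.5)
edge 0: (0.5,8.5)→(4.5,0.5)  cross = 0.5·0.5 − 4.5·8.5 = -38.0000; (r_i+r_j)·cross = 5·-38.0000 = -190.0000
edge 1: (4.5,0.5)→(19,6)  cross = 4.5·6 − 19·0.5 = 17.5000; (r_i+r_j)·cross = 23.5·17.5000 = 411.2500
edge 2: (19,6)→(18,30)  cross = 19·30 − 18·6 = 462.0000; (r_i+r_j)·cross = 37·462.0000 = 17094.0000
edge 3: (18,30)→(12,36.5)  cross = 18·36.5 − 12·30 = 297.0000; (r_i+r_j)·cross = 30·297.0000 = 8910.0000
edge 4: (12,36.5)→(4.5,33.5)  cross = 12·33.5 − 4.5·36.5 = 237.7500; (r_i+r_j)·cross = 16.5·237.7500 = 3922.8750
edge 5: (4.5,33.5)→(4,32.5)  cross = 4.5·32.5 − 4·33.5 = 12.2500; (r_i+r_j)·cross = 8.5·12.2500 = 104.1250
edge 6: (4,32.5)→(0.5,8.5)  cross = 4·8.5 − 0.5·32.5 = 17.7500; (r_i+r_j)·cross = 4.5·17.7500 = 79.8750
Σcross = 1006.2500 → A = |Σcross|/2 = 503.1250 mm²
Σ(r_i+r_j)·cross = 30332.1250 → first moment M = |Σ|/6 = 5055.3542
R_c = M/A = 5055.3542/503.1250 = 10.0479 mm
θ = 357° = 6.230825 rad
V = θ·R_c·A = 6.230825·10.0479·503.1250 = 31499.029 mm³

Volume = 31499.029 mm³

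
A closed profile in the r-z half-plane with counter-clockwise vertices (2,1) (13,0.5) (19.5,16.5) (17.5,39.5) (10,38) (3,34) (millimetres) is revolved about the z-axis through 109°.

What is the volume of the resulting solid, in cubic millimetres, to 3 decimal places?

Volume = 10884.276 mm³

Profile (r,z), 6 vertices: (2,1) (13,0.5) (19.5,16.5) (17.5,39.5) (10,38) (3,34)
edge 0: (2,1)→(13,0.5)  cross = 2·0.5 − 13·1 = -12.0000; (r_i+r_j)·cross = 15·-12.0000 = -180.0000
edge 1: (13,0.5)→(19.5,16.5)  cross = 13·16.5 − 19.5·0.5 = 204.7500; (r_i+r_j)·cross = 32.5·204.7500 = 6654.3750
edge 2: (19.5,16.5)→(17.5,39.5)  cross = 19.5·39.5 − 17.5·16.5 = 481.5000; (r_i+r_j)·cross = 37·481.5000 = 17815.5000
edge 3: (17.5,39.5)→(10,38)  cross = 17.5·38 − 10·39.5 = 270.0000; (r_i+r_j)·cross = 27.5·270.0000 = 7425.0000
edge 4: (10,38)→(3,34)  cross = 10·34 − 3·38 = 226.0000; (r_i+r_j)·cross = 13·226.0000 = 2938.0000
edge 5: (3,34)→(2,1)  cross = 3·1 − 2·34 = -65.0000; (r_i+r_j)·cross = 5·-65.0000 = -325.0000
Σcross = 1105.2500 → A = |Σcross|/2 = 552.6250 mm²
Σ(r_i+r_j)·cross = 34327.8750 → first moment M = |Σ|/6 = 5721.3125
R_c = M/A = 5721.3125/552.6250 = 10.3530 mm
θ = 109° = 1.902409 rad
V = θ·R_c·A = 1.902409·10.3530·552.6250 = 10884.276 mm³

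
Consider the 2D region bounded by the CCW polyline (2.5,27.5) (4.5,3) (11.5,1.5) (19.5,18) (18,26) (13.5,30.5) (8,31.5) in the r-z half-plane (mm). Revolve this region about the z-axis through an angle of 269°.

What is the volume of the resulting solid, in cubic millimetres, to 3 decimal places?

Volume = 17787.546 mm³

Profile (r,z), 7 vertices: (2.5,27.5) (4.5,3) (11.5,1.5) (19.5,18) (18,26) (13.5,30.5) (8,31.5)
edge 0: (2.5,27.5)→(4.5,3)  cross = 2.5·3 − 4.5·27.5 = -116.2500; (r_i+r_j)·cross = 7·-116.2500 = -813.7500
edge 1: (4.5,3)→(11.5,1.5)  cross = 4.5·1.5 − 11.5·3 = -27.7500; (r_i+r_j)·cross = 16·-27.7500 = -444.0000
edge 2: (11.5,1.5)→(19.5,18)  cross = 11.5·18 − 19.5·1.5 = 177.7500; (r_i+r_j)·cross = 31·177.7500 = 5510.2500
edge 3: (19.5,18)→(18,26)  cross = 19.5·26 − 18·18 = 183.0000; (r_i+r_j)·cross = 37.5·183.0000 = 6862.5000
edge 4: (18,26)→(13.5,30.5)  cross = 18·30.5 − 13.5·26 = 198.0000; (r_i+r_j)·cross = 31.5·198.0000 = 6237.0000
edge 5: (13.5,30.5)→(8,31.5)  cross = 13.5·31.5 − 8·30.5 = 181.2500; (r_i+r_j)·cross = 21.5·181.2500 = 3896.8750
edge 6: (8,31.5)→(2.5,27.5)  cross = 8·27.5 − 2.5·31.5 = 141.2500; (r_i+r_j)·cross = 10.5·141.2500 = 1483.1250
Σcross = 737.2500 → A = |Σcross|/2 = 368.6250 mm²
Σ(r_i+r_j)·cross = 22732.0000 → first moment M = |Σ|/6 = 3788.6667
R_c = M/A = 3788.6667/368.6250 = 10.2778 mm
θ = 269° = 4.694936 rad
V = θ·R_c·A = 4.694936·10.2778·368.6250 = 17787.546 mm³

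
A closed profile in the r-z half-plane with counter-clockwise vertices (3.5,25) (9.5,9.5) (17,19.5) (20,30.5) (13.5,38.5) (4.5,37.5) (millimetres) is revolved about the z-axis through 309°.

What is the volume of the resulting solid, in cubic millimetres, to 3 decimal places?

Volume = 18492.828 mm³

Profile (r,z), 6 vertices: (3.5,25) (9.5,9.5) (17,19.5) (20,30.5) (13.5,38.5) (4.5,37.5)
edge 0: (3.5,25)→(9.5,9.5)  cross = 3.5·9.5 − 9.5·25 = -204.2500; (r_i+r_j)·cross = 13·-204.2500 = -2655.2500
edge 1: (9.5,9.5)→(17,19.5)  cross = 9.5·19.5 − 17·9.5 = 23.7500; (r_i+r_j)·cross = 26.5·23.7500 = 629.3750
edge 2: (17,19.5)→(20,30.5)  cross = 17·30.5 − 20·19.5 = 128.5000; (r_i+r_j)·cross = 37·128.5000 = 4754.5000
edge 3: (20,30.5)→(13.5,38.5)  cross = 20·38.5 − 13.5·30.5 = 358.2500; (r_i+r_j)·cross = 33.5·358.2500 = 12001.3750
edge 4: (13.5,38.5)→(4.5,37.5)  cross = 13.5·37.5 − 4.5·38.5 = 333.0000; (r_i+r_j)·cross = 18·333.0000 = 5994.0000
edge 5: (4.5,37.5)→(3.5,25)  cross = 4.5·25 − 3.5·37.5 = -18.7500; (r_i+r_j)·cross = 8·-18.7500 = -150.0000
Σcross = 620.5000 → A = |Σcross|/2 = 310.2500 mm²
Σ(r_i+r_j)·cross = 20574.0000 → first moment M = |Σ|/6 = 3429.0000
R_c = M/A = 3429.0000/310.2500 = 11.0524 mm
θ = 309° = 5.393067 rad
V = θ·R_c·A = 5.393067·11.0524·310.2500 = 18492.828 mm³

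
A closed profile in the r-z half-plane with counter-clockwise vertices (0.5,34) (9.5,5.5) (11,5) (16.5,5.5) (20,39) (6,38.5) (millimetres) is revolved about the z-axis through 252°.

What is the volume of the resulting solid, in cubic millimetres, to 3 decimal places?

Profile (r,z), 6 vertices: (0.5,34) (9.5,5.5) (11,5) (16.5,5.5) (20,39) (6,38.5)
edge 0: (0.5,34)→(9.5,5.5)  cross = 0.5·5.5 − 9.5·34 = -320.2500; (r_i+r_j)·cross = 10·-320.2500 = -3202.5000
edge 1: (9.5,5.5)→(11,5)  cross = 9.5·5 − 11·5.5 = -13.0000; (r_i+r_j)·cross = 20.5·-13.0000 = -266.5000
edge 2: (11,5)→(16.5,5.5)  cross = 11·5.5 − 16.5·5 = -22.0000; (r_i+r_j)·cross = 27.5·-22.0000 = -605.0000
edge 3: (16.5,5.5)→(20,39)  cross = 16.5·39 − 20·5.5 = 533.5000; (r_i+r_j)·cross = 36.5·533.5000 = 19472.7500
edge 4: (20,39)→(6,38.5)  cross = 20·38.5 − 6·39 = 536.0000; (r_i+r_j)·cross = 26·536.0000 = 13936.0000
edge 5: (6,38.5)→(0.5,34)  cross = 6·34 − 0.5·38.5 = 184.7500; (r_i+r_j)·cross = 6.5·184.7500 = 1200.8750
Σcross = 899.0000 → A = |Σcross|/2 = 449.5000 mm²
Σ(r_i+r_j)·cross = 30535.6250 → first moment M = |Σ|/6 = 5089.2708
R_c = M/A = 5089.2708/449.5000 = 11.3221 mm
θ = 252° = 4.398230 rad
V = θ·R_c·A = 4.398230·11.3221·449.5000 = 22383.782 mm³

Volume = 22383.782 mm³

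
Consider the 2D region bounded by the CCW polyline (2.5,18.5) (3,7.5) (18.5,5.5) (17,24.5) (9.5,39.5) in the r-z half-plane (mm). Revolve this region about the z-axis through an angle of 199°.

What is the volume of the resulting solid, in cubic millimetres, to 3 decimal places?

Volume = 13019.599 mm³

Profile (r,z), 5 vertices: (2.5,18.5) (3,7.5) (18.5,5.5) (17,24.5) (9.5,39.5)
edge 0: (2.5,18.5)→(3,7.5)  cross = 2.5·7.5 − 3·18.5 = -36.7500; (r_i+r_j)·cross = 5.5·-36.7500 = -202.1250
edge 1: (3,7.5)→(18.5,5.5)  cross = 3·5.5 − 18.5·7.5 = -122.2500; (r_i+r_j)·cross = 21.5·-122.2500 = -2628.3750
edge 2: (18.5,5.5)→(17,24.5)  cross = 18.5·24.5 − 17·5.5 = 359.7500; (r_i+r_j)·cross = 35.5·359.7500 = 12771.1250
edge 3: (17,24.5)→(9.5,39.5)  cross = 17·39.5 − 9.5·24.5 = 438.7500; (r_i+r_j)·cross = 26.5·438.7500 = 11626.8750
edge 4: (9.5,39.5)→(2.5,18.5)  cross = 9.5·18.5 − 2.5·39.5 = 77.0000; (r_i+r_j)·cross = 12·77.0000 = 924.0000
Σcross = 716.5000 → A = |Σcross|/2 = 358.2500 mm²
Σ(r_i+r_j)·cross = 22491.5000 → first moment M = |Σ|/6 = 3748.5833
R_c = M/A = 3748.5833/358.2500 = 10.4636 mm
θ = 199° = 3.473205 rad
V = θ·R_c·A = 3.473205·10.4636·358.2500 = 13019.599 mm³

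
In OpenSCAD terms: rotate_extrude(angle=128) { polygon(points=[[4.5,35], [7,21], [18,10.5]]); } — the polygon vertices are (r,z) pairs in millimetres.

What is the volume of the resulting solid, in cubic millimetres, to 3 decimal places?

Volume = 1403.198 mm³

Profile (r,z), 3 vertices: (4.5,35) (7,21) (18,10.5)
edge 0: (4.5,35)→(7,21)  cross = 4.5·21 − 7·35 = -150.5000; (r_i+r_j)·cross = 11.5·-150.5000 = -1730.7500
edge 1: (7,21)→(18,10.5)  cross = 7·10.5 − 18·21 = -304.5000; (r_i+r_j)·cross = 25·-304.5000 = -7612.5000
edge 2: (18,10.5)→(4.5,35)  cross = 18·35 − 4.5·10.5 = 582.7500; (r_i+r_j)·cross = 22.5·582.7500 = 13111.8750
Σcross = 127.7500 → A = |Σcross|/2 = 63.8750 mm²
Σ(r_i+r_j)·cross = 3768.6250 → first moment M = |Σ|/6 = 628.1042
R_c = M/A = 628.1042/63.8750 = 9.8333 mm
θ = 128° = 2.234021 rad
V = θ·R_c·A = 2.234021·9.8333·63.8750 = 1403.198 mm³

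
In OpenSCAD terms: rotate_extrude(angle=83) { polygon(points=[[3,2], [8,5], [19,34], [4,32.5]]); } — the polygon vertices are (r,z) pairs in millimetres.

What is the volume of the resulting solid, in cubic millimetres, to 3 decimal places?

Volume = 3673.709 mm³

Profile (r,z), 4 vertices: (3,2) (8,5) (19,34) (4,32.5)
edge 0: (3,2)→(8,5)  cross = 3·5 − 8·2 = -1.0000; (r_i+r_j)·cross = 11·-1.0000 = -11.0000
edge 1: (8,5)→(19,34)  cross = 8·34 − 19·5 = 177.0000; (r_i+r_j)·cross = 27·177.0000 = 4779.0000
edge 2: (19,34)→(4,32.5)  cross = 19·32.5 − 4·34 = 481.5000; (r_i+r_j)·cross = 23·481.5000 = 11074.5000
edge 3: (4,32.5)→(3,2)  cross = 4·2 − 3·32.5 = -89.5000; (r_i+r_j)·cross = 7·-89.5000 = -626.5000
Σcross = 568.0000 → A = |Σcross|/2 = 284.0000 mm²
Σ(r_i+r_j)·cross = 15216.0000 → first moment M = |Σ|/6 = 2536.0000
R_c = M/A = 2536.0000/284.0000 = 8.9296 mm
θ = 83° = 1.448623 rad
V = θ·R_c·A = 1.448623·8.9296·284.0000 = 3673.709 mm³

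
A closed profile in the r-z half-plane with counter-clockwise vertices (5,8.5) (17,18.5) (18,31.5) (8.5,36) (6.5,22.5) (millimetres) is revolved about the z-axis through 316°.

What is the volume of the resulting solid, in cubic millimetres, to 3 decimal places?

Profile (r,z), 5 vertices: (5,8.5) (17,18.5) (18,31.5) (8.5,36) (6.5,22.5)
edge 0: (5,8.5)→(17,18.5)  cross = 5·18.5 − 17·8.5 = -52.0000; (r_i+r_j)·cross = 22·-52.0000 = -1144.0000
edge 1: (17,18.5)→(18,31.5)  cross = 17·31.5 − 18·18.5 = 202.5000; (r_i+r_j)·cross = 35·202.5000 = 7087.5000
edge 2: (18,31.5)→(8.5,36)  cross = 18·36 − 8.5·31.5 = 380.2500; (r_i+r_j)·cross = 26.5·380.2500 = 10076.6250
edge 3: (8.5,36)→(6.5,22.5)  cross = 8.5·22.5 − 6.5·36 = -42.7500; (r_i+r_j)·cross = 15·-42.7500 = -641.2500
edge 4: (6.5,22.5)→(5,8.5)  cross = 6.5·8.5 − 5·22.5 = -57.2500; (r_i+r_j)·cross = 11.5·-57.2500 = -658.3750
Σcross = 430.7500 → A = |Σcross|/2 = 215.3750 mm²
Σ(r_i+r_j)·cross = 14720.5000 → first moment M = |Σ|/6 = 2453.4167
R_c = M/A = 2453.4167/215.3750 = 11.3914 mm
θ = 316° = 5.515240 rad
V = θ·R_c·A = 5.515240·11.3914·215.3750 = 13531.183 mm³

Volume = 13531.183 mm³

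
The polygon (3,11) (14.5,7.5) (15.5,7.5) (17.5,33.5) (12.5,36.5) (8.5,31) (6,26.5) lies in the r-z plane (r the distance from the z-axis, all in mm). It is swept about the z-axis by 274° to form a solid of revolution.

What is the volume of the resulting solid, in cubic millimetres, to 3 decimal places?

Volume = 15025.181 mm³

Profile (r,z), 7 vertices: (3,11) (14.5,7.5) (15.5,7.5) (17.5,33.5) (12.5,36.5) (8.5,31) (6,26.5)
edge 0: (3,11)→(14.5,7.5)  cross = 3·7.5 − 14.5·11 = -137.0000; (r_i+r_j)·cross = 17.5·-137.0000 = -2397.5000
edge 1: (14.5,7.5)→(15.5,7.5)  cross = 14.5·7.5 − 15.5·7.5 = -7.5000; (r_i+r_j)·cross = 30·-7.5000 = -225.0000
edge 2: (15.5,7.5)→(17.5,33.5)  cross = 15.5·33.5 − 17.5·7.5 = 388.0000; (r_i+r_j)·cross = 33·388.0000 = 12804.0000
edge 3: (17.5,33.5)→(12.5,36.5)  cross = 17.5·36.5 − 12.5·33.5 = 220.0000; (r_i+r_j)·cross = 30·220.0000 = 6600.0000
edge 4: (12.5,36.5)→(8.5,31)  cross = 12.5·31 − 8.5·36.5 = 77.2500; (r_i+r_j)·cross = 21·77.2500 = 1622.2500
edge 5: (8.5,31)→(6,26.5)  cross = 8.5·26.5 − 6·31 = 39.2500; (r_i+r_j)·cross = 14.5·39.2500 = 569.1250
edge 6: (6,26.5)→(3,11)  cross = 6·11 − 3·26.5 = -13.5000; (r_i+r_j)·cross = 9·-13.5000 = -121.5000
Σcross = 566.5000 → A = |Σcross|/2 = 283.2500 mm²
Σ(r_i+r_j)·cross = 18851.3750 → first moment M = |Σ|/6 = 3141.8958
R_c = M/A = 3141.8958/283.2500 = 11.0923 mm
θ = 274° = 4.782202 rad
V = θ·R_c·A = 4.782202·11.0923·283.2500 = 15025.181 mm³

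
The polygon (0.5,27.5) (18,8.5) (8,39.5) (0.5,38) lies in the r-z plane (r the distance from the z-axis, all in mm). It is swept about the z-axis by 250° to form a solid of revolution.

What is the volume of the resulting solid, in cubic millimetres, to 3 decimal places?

Volume = 7308.566 mm³

Profile (r,z), 4 vertices: (0.5,27.5) (18,8.5) (8,39.5) (0.5,38)
edge 0: (0.5,27.5)→(18,8.5)  cross = 0.5·8.5 − 18·27.5 = -490.7500; (r_i+r_j)·cross = 18.5·-490.7500 = -9078.8750
edge 1: (18,8.5)→(8,39.5)  cross = 18·39.5 − 8·8.5 = 643.0000; (r_i+r_j)·cross = 26·643.0000 = 16718.0000
edge 2: (8,39.5)→(0.5,38)  cross = 8·38 − 0.5·39.5 = 284.2500; (r_i+r_j)·cross = 8.5·284.2500 = 2416.1250
edge 3: (0.5,38)→(0.5,27.5)  cross = 0.5·27.5 − 0.5·38 = -5.2500; (r_i+r_j)·cross = 1·-5.2500 = -5.2500
Σcross = 431.2500 → A = |Σcross|/2 = 215.6250 mm²
Σ(r_i+r_j)·cross = 10050.0000 → first moment M = |Σ|/6 = 1675.0000
R_c = M/A = 1675.0000/215.6250 = 7.7681 mm
θ = 250° = 4.363323 rad
V = θ·R_c·A = 4.363323·7.7681·215.6250 = 7308.566 mm³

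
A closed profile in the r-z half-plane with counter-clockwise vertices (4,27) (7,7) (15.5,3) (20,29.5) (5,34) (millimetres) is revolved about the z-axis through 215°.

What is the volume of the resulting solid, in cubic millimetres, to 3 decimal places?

Volume = 14801.023 mm³

Profile (r,z), 5 vertices: (4,27) (7,7) (15.5,3) (20,29.5) (5,34)
edge 0: (4,27)→(7,7)  cross = 4·7 − 7·27 = -161.0000; (r_i+r_j)·cross = 11·-161.0000 = -1771.0000
edge 1: (7,7)→(15.5,3)  cross = 7·3 − 15.5·7 = -87.5000; (r_i+r_j)·cross = 22.5·-87.5000 = -1968.7500
edge 2: (15.5,3)→(20,29.5)  cross = 15.5·29.5 − 20·3 = 397.2500; (r_i+r_j)·cross = 35.5·397.2500 = 14102.3750
edge 3: (20,29.5)→(5,34)  cross = 20·34 − 5·29.5 = 532.5000; (r_i+r_j)·cross = 25·532.5000 = 13312.5000
edge 4: (5,34)→(4,27)  cross = 5·27 − 4·34 = -1.0000; (r_i+r_j)·cross = 9·-1.0000 = -9.0000
Σcross = 680.2500 → A = |Σcross|/2 = 340.1250 mm²
Σ(r_i+r_j)·cross = 23666.1250 → first moment M = |Σ|/6 = 3944.3542
R_c = M/A = 3944.3542/340.1250 = 11.5968 mm
θ = 215° = 3.752458 rad
V = θ·R_c·A = 3.752458·11.5968·340.1250 = 14801.023 mm³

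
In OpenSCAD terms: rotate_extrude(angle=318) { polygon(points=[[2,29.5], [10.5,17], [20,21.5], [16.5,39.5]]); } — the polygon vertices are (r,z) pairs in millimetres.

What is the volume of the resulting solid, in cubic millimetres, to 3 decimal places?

Profile (r,z), 4 vertices: (2,29.5) (10.5,17) (20,21.5) (16.5,39.5)
edge 0: (2,29.5)→(10.5,17)  cross = 2·17 − 10.5·29.5 = -275.7500; (r_i+r_j)·cross = 12.5·-275.7500 = -3446.8750
edge 1: (10.5,17)→(20,21.5)  cross = 10.5·21.5 − 20·17 = -114.2500; (r_i+r_j)·cross = 30.5·-114.2500 = -3484.6250
edge 2: (20,21.5)→(16.5,39.5)  cross = 20·39.5 − 16.5·21.5 = 435.2500; (r_i+r_j)·cross = 36.5·435.2500 = 15886.6250
edge 3: (16.5,39.5)→(2,29.5)  cross = 16.5·29.5 − 2·39.5 = 407.7500; (r_i+r_j)·cross = 18.5·407.7500 = 7543.3750
Σcross = 453.0000 → A = |Σcross|/2 = 226.5000 mm²
Σ(r_i+r_j)·cross = 16498.5000 → first moment M = |Σ|/6 = 2749.7500
R_c = M/A = 2749.7500/226.5000 = 12.1402 mm
θ = 318° = 5.550147 rad
V = θ·R_c·A = 5.550147·12.1402·226.5000 = 15261.517 mm³

Volume = 15261.517 mm³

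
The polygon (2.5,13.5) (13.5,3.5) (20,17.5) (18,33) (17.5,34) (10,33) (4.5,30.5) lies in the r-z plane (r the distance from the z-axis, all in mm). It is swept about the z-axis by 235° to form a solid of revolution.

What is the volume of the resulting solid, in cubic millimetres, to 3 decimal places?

Profile (r,z), 7 vertices: (2.5,13.5) (13.5,3.5) (20,17.5) (18,33) (17.5,34) (10,33) (4.5,30.5)
edge 0: (2.5,13.5)→(13.5,3.5)  cross = 2.5·3.5 − 13.5·13.5 = -173.5000; (r_i+r_j)·cross = 16·-173.5000 = -2776.0000
edge 1: (13.5,3.5)→(20,17.5)  cross = 13.5·17.5 − 20·3.5 = 166.2500; (r_i+r_j)·cross = 33.5·166.2500 = 5569.3750
edge 2: (20,17.5)→(18,33)  cross = 20·33 − 18·17.5 = 345.0000; (r_i+r_j)·cross = 38·345.0000 = 13110.0000
edge 3: (18,33)→(17.5,34)  cross = 18·34 − 17.5·33 = 34.5000; (r_i+r_j)·cross = 35.5·34.5000 = 1224.7500
edge 4: (17.5,34)→(10,33)  cross = 17.5·33 − 10·34 = 237.5000; (r_i+r_j)·cross = 27.5·237.5000 = 6531.2500
edge 5: (10,33)→(4.5,30.5)  cross = 10·30.5 − 4.5·33 = 156.5000; (r_i+r_j)·cross = 14.5·156.5000 = 2269.2500
edge 6: (4.5,30.5)→(2.5,13.5)  cross = 4.5·13.5 − 2.5·30.5 = -15.5000; (r_i+r_j)·cross = 7·-15.5000 = -108.5000
Σcross = 750.7500 → A = |Σcross|/2 = 375.3750 mm²
Σ(r_i+r_j)·cross = 25820.1250 → first moment M = |Σ|/6 = 4303.3542
R_c = M/A = 4303.3542/375.3750 = 11.4641 mm
θ = 235° = 4.101524 rad
V = θ·R_c·A = 4.101524·11.4641·375.3750 = 17650.309 mm³

Volume = 17650.309 mm³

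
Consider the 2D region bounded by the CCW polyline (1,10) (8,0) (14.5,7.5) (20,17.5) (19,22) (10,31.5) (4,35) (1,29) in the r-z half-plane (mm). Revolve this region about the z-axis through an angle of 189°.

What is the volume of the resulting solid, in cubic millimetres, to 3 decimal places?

Profile (r,z), 8 vertices: (1,10) (8,0) (14.5,7.5) (20,17.5) (19,22) (10,31.5) (4,35) (1,29)
edge 0: (1,10)→(8,0)  cross = 1·0 − 8·10 = -80.0000; (r_i+r_j)·cross = 9·-80.0000 = -720.0000
edge 1: (8,0)→(14.5,7.5)  cross = 8·7.5 − 14.5·0 = 60.0000; (r_i+r_j)·cross = 22.5·60.0000 = 1350.0000
edge 2: (14.5,7.5)→(20,17.5)  cross = 14.5·17.5 − 20·7.5 = 103.7500; (r_i+r_j)·cross = 34.5·103.7500 = 3579.3750
edge 3: (20,17.5)→(19,22)  cross = 20·22 − 19·17.5 = 107.5000; (r_i+r_j)·cross = 39·107.5000 = 4192.5000
edge 4: (19,22)→(10,31.5)  cross = 19·31.5 − 10·22 = 378.5000; (r_i+r_j)·cross = 29·378.5000 = 10976.5000
edge 5: (10,31.5)→(4,35)  cross = 10·35 − 4·31.5 = 224.0000; (r_i+r_j)·cross = 14·224.0000 = 3136.0000
edge 6: (4,35)→(1,29)  cross = 4·29 − 1·35 = 81.0000; (r_i+r_j)·cross = 5·81.0000 = 405.0000
edge 7: (1,29)→(1,10)  cross = 1·10 − 1·29 = -19.0000; (r_i+r_j)·cross = 2·-19.0000 = -38.0000
Σcross = 855.7500 → A = |Σcross|/2 = 427.8750 mm²
Σ(r_i+r_j)·cross = 22881.3750 → first moment M = |Σ|/6 = 3813.5625
R_c = M/A = 3813.5625/427.8750 = 8.9128 mm
θ = 189° = 3.298672 rad
V = θ·R_c·A = 3.298672·8.9128·427.8750 = 12579.693 mm³

Volume = 12579.693 mm³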